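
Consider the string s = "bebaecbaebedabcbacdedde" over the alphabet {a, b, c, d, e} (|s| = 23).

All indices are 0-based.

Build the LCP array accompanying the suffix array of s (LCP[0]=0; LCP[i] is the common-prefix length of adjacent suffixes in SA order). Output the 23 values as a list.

sorted suffixes:
  #0 SA[0]=12  'abcbacdedde'
  #1 SA[1]=16  'acdedde'
  #2 SA[2]=7  'aebedabcbacdedde'
  #3 SA[3]=3  'aecbaebedabcbacdedde'
  #4 SA[4]=15  'bacdedde'
  #5 SA[5]=6  'baebedabcbacdedde'
  #6 SA[6]=2  'baecbaebedabcbacdedde'
  #7 SA[7]=13  'bcbacdedde'
  #8 SA[8]=0  'bebaecbaebedabcbacdedde'
  #9 SA[9]=9  'bedabcbacdedde'
  #10 SA[10]=14  'cbacdedde'
  #11 SA[11]=5  'cbaebedabcbacdedde'
  #12 SA[12]=17  'cdedde'
  #13 SA[13]=11  'dabcbacdedde'
  #14 SA[14]=20  'dde'
  #15 SA[15]=21  'de'
  #16 SA[16]=18  'dedde'
  #17 SA[17]=22  'e'
  #18 SA[18]=1  'ebaecbaebedabcbacdedde'
  #19 SA[19]=8  'ebedabcbacdedde'
  #20 SA[20]=4  'ecbaebedabcbacdedde'
  #21 SA[21]=10  'edabcbacdedde'
  #22 SA[22]=19  'edde'

SA = [12, 16, 7, 3, 15, 6, 2, 13, 0, 9, 14, 5, 17, 11, 20, 21, 18, 22, 1, 8, 4, 10, 19]
rank  pair      lcp
   1  s[12:],s[16:]  1  'a'
   2  s[16:],s[7:]  1  'a'
   3  s[7:],s[3:]  2  'ae'
   4  s[3:],s[15:]  0  ''
   5  s[15:],s[6:]  2  'ba'
   6  s[6:],s[2:]  3  'bae'
   7  s[2:],s[13:]  1  'b'
   8  s[13:],s[0:]  1  'b'
   9  s[0:],s[9:]  2  'be'
  10  s[9:],s[14:]  0  ''
  11  s[14:],s[5:]  3  'cba'
  12  s[5:],s[17:]  1  'c'
  13  s[17:],s[11:]  0  ''
  14  s[11:],s[20:]  1  'd'
  15  s[20:],s[21:]  1  'd'
  16  s[21:],s[18:]  2  'de'
  17  s[18:],s[22:]  0  ''
  18  s[22:],s[1:]  1  'e'
  19  s[1:],s[8:]  2  'eb'
  20  s[8:],s[4:]  1  'e'
  21  s[4:],s[10:]  1  'e'
  22  s[10:],s[19:]  2  'ed'

[0, 1, 1, 2, 0, 2, 3, 1, 1, 2, 0, 3, 1, 0, 1, 1, 2, 0, 1, 2, 1, 1, 2]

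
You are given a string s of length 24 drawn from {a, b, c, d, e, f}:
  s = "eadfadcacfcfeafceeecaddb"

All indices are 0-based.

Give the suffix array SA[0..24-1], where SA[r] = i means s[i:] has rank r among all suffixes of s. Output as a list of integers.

[7, 4, 20, 1, 13, 23, 6, 19, 15, 8, 10, 22, 5, 21, 2, 0, 12, 18, 17, 16, 3, 14, 9, 11]

rank | idx | suffix
   0 |   7 | acfcfeafceeecaddb
   1 |   4 | adcacfcfeafceeecaddb
   2 |  20 | addb
   3 |   1 | adfadcacfcfeafceeecaddb
   4 |  13 | afceeecaddb
   5 |  23 | b
   6 |   6 | cacfcfeafceeecaddb
   7 |  19 | caddb
   8 |  15 | ceeecaddb
   9 |   8 | cfcfeafceeecaddb
  10 |  10 | cfeafceeecaddb
  11 |  22 | db
  12 |   5 | dcacfcfeafceeecaddb
  13 |  21 | ddb
  14 |   2 | dfadcacfcfeafceeecaddb
  15 |   0 | eadfadcacfcfeafceeecaddb
  16 |  12 | eafceeecaddb
  17 |  18 | ecaddb
  18 |  17 | eecaddb
  19 |  16 | eeecaddb
  20 |   3 | fadcacfcfeafceeecaddb
  21 |  14 | fceeecaddb
  22 |   9 | fcfeafceeecaddb
  23 |  11 | feafceeecaddb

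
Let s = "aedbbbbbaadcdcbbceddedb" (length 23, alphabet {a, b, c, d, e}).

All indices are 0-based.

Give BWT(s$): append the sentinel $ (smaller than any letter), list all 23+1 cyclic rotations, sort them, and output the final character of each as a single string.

rank  rotation                  last
    0  $aedbbbbbaadcdcbbceddedb  b
    1  aadcdcbbceddedb$aedbbbbb  b
    2  adcdcbbceddedb$aedbbbbba  a
    3  aedbbbbbaadcdcbbceddedb$  $
    4  b$aedbbbbbaadcdcbbcedded  d
    5  baadcdcbbceddedb$aedbbbb  b
    6  bbaadcdcbbceddedb$aedbbb  b
    7  bbbaadcdcbbceddedb$aedbb  b
    8  bbbbaadcdcbbceddedb$aedb  b
    9  bbbbbaadcdcbbceddedb$aed  d
   10  bbceddedb$aedbbbbbaadcdc  c
   11  bceddedb$aedbbbbbaadcdcb  b
   12  cbbceddedb$aedbbbbbaadcd  d
   13  cdcbbceddedb$aedbbbbbaad  d
   14  ceddedb$aedbbbbbaadcdcbb  b
   15  db$aedbbbbbaadcdcbbcedde  e
   16  dbbbbbaadcdcbbceddedb$ae  e
   17  dcbbceddedb$aedbbbbbaadc  c
   18  dcdcbbceddedb$aedbbbbbaa  a
   19  ddedb$aedbbbbbaadcdcbbce  e
   20  dedb$aedbbbbbaadcdcbbced  d
   21  edb$aedbbbbbaadcdcbbcedd  d
   22  edbbbbbaadcdcbbceddedb$a  a
   23  eddedb$aedbbbbbaadcdcbbc  c

bba$dbbbbdcbddbeecaeddac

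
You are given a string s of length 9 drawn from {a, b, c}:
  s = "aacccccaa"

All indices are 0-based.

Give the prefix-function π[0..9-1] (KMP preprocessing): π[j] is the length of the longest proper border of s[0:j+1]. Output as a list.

[0, 1, 0, 0, 0, 0, 0, 1, 2]

π[0] = 0
j=1 s[j]='a': π[1]=1 (border 'a')
j=2 s[j]='c': k: 1→0; π[2]=0 (border '')
j=3 s[j]='c': π[3]=0 (border '')
j=4 s[j]='c': π[4]=0 (border '')
j=5 s[j]='c': π[5]=0 (border '')
j=6 s[j]='c': π[6]=0 (border '')
j=7 s[j]='a': π[7]=1 (border 'a')
j=8 s[j]='a': π[8]=2 (border 'aa')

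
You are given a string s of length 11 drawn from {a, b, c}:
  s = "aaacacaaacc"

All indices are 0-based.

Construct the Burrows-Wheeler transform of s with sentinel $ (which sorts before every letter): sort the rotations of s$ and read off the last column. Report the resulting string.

rank  rotation      last
    0  $aaacacaaacc  c
    1  aaacacaaacc$  $
    2  aaacc$aaacac  c
    3  aacacaaacc$a  a
    4  aacc$aaacaca  a
    5  acaaacc$aaac  c
    6  acacaaacc$aa  a
    7  acc$aaacacaa  a
    8  c$aaacacaaac  c
    9  caaacc$aaaca  a
   10  cacaaacc$aaa  a
   11  cc$aaacacaaa  a

c$caacaacaaa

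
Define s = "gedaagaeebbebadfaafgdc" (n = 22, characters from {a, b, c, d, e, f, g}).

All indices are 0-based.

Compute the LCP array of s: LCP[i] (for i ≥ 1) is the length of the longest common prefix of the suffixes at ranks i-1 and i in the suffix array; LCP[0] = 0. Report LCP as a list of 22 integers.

[0, 2, 1, 1, 1, 1, 0, 1, 1, 0, 0, 1, 1, 0, 2, 1, 1, 0, 1, 0, 1, 1]

rank | idx | suffix
   0 |  16 | aafgdc
   1 |   3 | aagaeebbebadfaafgdc
   2 |  13 | adfaafgdc
   3 |   6 | aeebbebadfaafgdc
   4 |  17 | afgdc
   5 |   4 | agaeebbebadfaafgdc
   6 |  12 | badfaafgdc
   7 |   9 | bbebadfaafgdc
   8 |  10 | bebadfaafgdc
   9 |  21 | c
  10 |   2 | daagaeebbebadfaafgdc
  11 |  20 | dc
  12 |  14 | dfaafgdc
  13 |  11 | ebadfaafgdc
  14 |   8 | ebbebadfaafgdc
  15 |   1 | edaagaeebbebadfaafgdc
  16 |   7 | eebbebadfaafgdc
  17 |  15 | faafgdc
  18 |  18 | fgdc
  19 |   5 | gaeebbebadfaafgdc
  20 |  19 | gdc
  21 |   0 | gedaagaeebbebadfaafgdc

SA = [16, 3, 13, 6, 17, 4, 12, 9, 10, 21, 2, 20, 14, 11, 8, 1, 7, 15, 18, 5, 19, 0]
rank  pair      lcp
   1  s[16:],s[3:]  2  'aa'
   2  s[3:],s[13:]  1  'a'
   3  s[13:],s[6:]  1  'a'
   4  s[6:],s[17:]  1  'a'
   5  s[17:],s[4:]  1  'a'
   6  s[4:],s[12:]  0  ''
   7  s[12:],s[9:]  1  'b'
   8  s[9:],s[10:]  1  'b'
   9  s[10:],s[21:]  0  ''
  10  s[21:],s[2:]  0  ''
  11  s[2:],s[20:]  1  'd'
  12  s[20:],s[14:]  1  'd'
  13  s[14:],s[11:]  0  ''
  14  s[11:],s[8:]  2  'eb'
  15  s[8:],s[1:]  1  'e'
  16  s[1:],s[7:]  1  'e'
  17  s[7:],s[15:]  0  ''
  18  s[15:],s[18:]  1  'f'
  19  s[18:],s[5:]  0  ''
  20  s[5:],s[19:]  1  'g'
  21  s[19:],s[0:]  1  'g'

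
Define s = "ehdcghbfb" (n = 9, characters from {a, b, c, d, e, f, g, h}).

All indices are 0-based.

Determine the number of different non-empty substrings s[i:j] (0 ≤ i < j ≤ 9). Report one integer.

sorted suffixes:
  #0 SA[0]=8  'b'
  #1 SA[1]=6  'bfb'
  #2 SA[2]=3  'cghbfb'
  #3 SA[3]=2  'dcghbfb'
  #4 SA[4]=0  'ehdcghbfb'
  #5 SA[5]=7  'fb'
  #6 SA[6]=4  'ghbfb'
  #7 SA[7]=5  'hbfb'
  #8 SA[8]=1  'hdcghbfb'

SA = [8, 6, 3, 2, 0, 7, 4, 5, 1]
rank  pair      lcp
   1  s[8:],s[6:]  1  'b'
   2  s[6:],s[3:]  0  ''
   3  s[3:],s[2:]  0  ''
   4  s[2:],s[0:]  0  ''
   5  s[0:],s[7:]  0  ''
   6  s[7:],s[4:]  0  ''
   7  s[4:],s[5:]  0  ''
   8  s[5:],s[1:]  1  'h'

n(n+1)/2 = 9·10/2 = 45
Σ LCP = 0 + 1 + 0 + 0 + 0 + 0 + 0 + 0 + 1 = 2
distinct = 45 − 2 = 43

43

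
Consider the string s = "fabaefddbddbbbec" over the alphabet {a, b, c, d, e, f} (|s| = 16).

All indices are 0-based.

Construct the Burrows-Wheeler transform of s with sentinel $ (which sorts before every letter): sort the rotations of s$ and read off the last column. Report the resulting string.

rank  rotation           last
    0  $fabaefddbddbbbec  c
    1  abaefddbddbbbec$f  f
    2  aefddbddbbbec$fab  b
    3  baefddbddbbbec$fa  a
    4  bbbec$fabaefddbdd  d
    5  bbec$fabaefddbddb  b
    6  bddbbbec$fabaefdd  d
    7  bec$fabaefddbddbb  b
    8  c$fabaefddbddbbbe  e
    9  dbbbec$fabaefddbd  d
   10  dbddbbbec$fabaefd  d
   11  ddbbbec$fabaefddb  b
   12  ddbddbbbec$fabaef  f
   13  ec$fabaefddbddbbb  b
   14  efddbddbbbec$faba  a
   15  fabaefddbddbbbec$  $
   16  fddbddbbbec$fabae  e

cfbadbdbeddbfba$e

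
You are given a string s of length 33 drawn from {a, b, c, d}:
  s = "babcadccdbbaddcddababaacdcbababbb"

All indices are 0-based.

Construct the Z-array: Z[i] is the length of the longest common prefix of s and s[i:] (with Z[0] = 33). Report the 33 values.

Z[0]=33
i=1: outside box; Z[1]=0
i=2: outside box; Z[2]=1 extend→box=[2,3)
i=3: outside box; Z[3]=0
i=4: outside box; Z[4]=0
i=5: outside box; Z[5]=0
i=6: outside box; Z[6]=0
i=7: outside box; Z[7]=0
i=8: outside box; Z[8]=0
i=9: outside box; Z[9]=1 extend→box=[9,10)
i=10: outside box; Z[10]=2 extend→box=[10,12)
i=11: min(r-i=1, Z[1]=0)=0; Z[11]=0
i=12: outside box; Z[12]=0
i=13: outside box; Z[13]=0
i=14: outside box; Z[14]=0
i=15: outside box; Z[15]=0
i=16: outside box; Z[16]=0
i=17: outside box; Z[17]=0
i=18: outside box; Z[18]=3 extend→box=[18,21)
i=19: min(r-i=2, Z[1]=0)=0; Z[19]=0
i=20: min(r-i=1, Z[2]=1)=1; Z[20]=2 extend→box=[20,22)
i=21: min(r-i=1, Z[1]=0)=0; Z[21]=0
i=22: outside box; Z[22]=0
i=23: outside box; Z[23]=0
i=24: outside box; Z[24]=0
i=25: outside box; Z[25]=0
i=26: outside box; Z[26]=3 extend→box=[26,29)
i=27: min(r-i=2, Z[1]=0)=0; Z[27]=0
i=28: min(r-i=1, Z[2]=1)=1; Z[28]=3 extend→box=[28,31)
i=29: min(r-i=2, Z[1]=0)=0; Z[29]=0
i=30: min(r-i=1, Z[2]=1)=1; Z[30]=1
i=31: outside box; Z[31]=1 extend→box=[31,32)
i=32: outside box; Z[32]=1 extend→box=[32,33)

[33, 0, 1, 0, 0, 0, 0, 0, 0, 1, 2, 0, 0, 0, 0, 0, 0, 0, 3, 0, 2, 0, 0, 0, 0, 0, 3, 0, 3, 0, 1, 1, 1]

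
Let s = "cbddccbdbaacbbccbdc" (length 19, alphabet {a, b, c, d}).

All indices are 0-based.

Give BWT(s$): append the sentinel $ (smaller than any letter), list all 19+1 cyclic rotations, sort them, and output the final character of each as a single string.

cbadcbcccdacc$dbbbdb

rank  rotation              last
    0  $cbddccbdbaacbbccbdc  c
    1  aacbbccbdc$cbddccbdb  b
    2  acbbccbdc$cbddccbdba  a
    3  baacbbccbdc$cbddccbd  d
    4  bbccbdc$cbddccbdbaac  c
    5  bccbdc$cbddccbdbaacb  b
    6  bdbaacbbccbdc$cbddcc  c
    7  bdc$cbddccbdbaacbbcc  c
    8  bddccbdbaacbbccbdc$c  c
    9  c$cbddccbdbaacbbccbd  d
   10  cbbccbdc$cbddccbdbaa  a
   11  cbdbaacbbccbdc$cbddc  c
   12  cbdc$cbddccbdbaacbbc  c
   13  cbddccbdbaacbbccbdc$  $
   14  ccbdbaacbbccbdc$cbdd  d
   15  ccbdc$cbddccbdbaacbb  b
   16  dbaacbbccbdc$cbddccb  b
   17  dc$cbddccbdbaacbbccb  b
   18  dccbdbaacbbccbdc$cbd  d
   19  ddccbdbaacbbccbdc$cb  b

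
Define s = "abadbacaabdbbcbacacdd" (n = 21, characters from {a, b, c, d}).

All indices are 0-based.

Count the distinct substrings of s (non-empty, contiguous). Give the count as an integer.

rank | idx | suffix
   0 |   7 | aabdbbcbacacdd
   1 |   0 | abadbacaabdbbcbacacdd
   2 |   8 | abdbbcbacacdd
   3 |   5 | acaabdbbcbacacdd
   4 |  15 | acacdd
   5 |  17 | acdd
   6 |   2 | adbacaabdbbcbacacdd
   7 |   4 | bacaabdbbcbacacdd
   8 |  14 | bacacdd
   9 |   1 | badbacaabdbbcbacacdd
  10 |  11 | bbcbacacdd
  11 |  12 | bcbacacdd
  12 |   9 | bdbbcbacacdd
  13 |   6 | caabdbbcbacacdd
  14 |  16 | cacdd
  15 |  13 | cbacacdd
  16 |  18 | cdd
  17 |  20 | d
  18 |   3 | dbacaabdbbcbacacdd
  19 |  10 | dbbcbacacdd
  20 |  19 | dd

SA = [7, 0, 8, 5, 15, 17, 2, 4, 14, 1, 11, 12, 9, 6, 16, 13, 18, 20, 3, 10, 19]
i: (SA[i-1],SA[i]) lcp shared
  1: (7,0) 1 'a'
  2: (0,8) 2 'ab'
  3: (8,5) 1 'a'
  4: (5,15) 3 'aca'
  5: (15,17) 2 'ac'
  6: (17,2) 1 'a'
  7: (2,4) 0 ''
  8: (4,14) 4 'baca'
  9: (14,1) 2 'ba'
  10: (1,11) 1 'b'
  11: (11,12) 1 'b'
  12: (12,9) 1 'b'
  13: (9,6) 0 ''
  14: (6,16) 2 'ca'
  15: (16,13) 1 'c'
  16: (13,18) 1 'c'
  17: (18,20) 0 ''
  18: (20,3) 1 'd'
  19: (3,10) 2 'db'
  20: (10,19) 1 'd'

n(n+1)/2 = 21·22/2 = 231
Σ LCP = 0 + 1 + 2 + 1 + 3 + 2 + 1 + 0 + 4 + 2 + 1 + 1 + 1 + 0 + 2 + 1 + 1 + 0 + 1 + 2 + 1 = 27
distinct = 231 − 27 = 204

204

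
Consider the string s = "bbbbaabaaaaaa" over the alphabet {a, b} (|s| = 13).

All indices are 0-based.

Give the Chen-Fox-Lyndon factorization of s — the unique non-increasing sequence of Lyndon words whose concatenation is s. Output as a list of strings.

emit factor 1: 'b' (i=0, period=1)
emit factor 2: 'b' (i=1, period=1)
emit factor 3: 'b' (i=2, period=1)
emit factor 4: 'b' (i=3, period=1)
emit factor 5: 'aab' (i=4, period=3)
emit factor 6: 'a' (i=7, period=1)
emit factor 7: 'a' (i=8, period=1)
emit factor 8: 'a' (i=9, period=1)
emit factor 9: 'a' (i=10, period=1)
emit factor 10: 'a' (i=11, period=1)
emit factor 11: 'a' (i=12, period=1)

["b", "b", "b", "b", "aab", "a", "a", "a", "a", "a", "a"]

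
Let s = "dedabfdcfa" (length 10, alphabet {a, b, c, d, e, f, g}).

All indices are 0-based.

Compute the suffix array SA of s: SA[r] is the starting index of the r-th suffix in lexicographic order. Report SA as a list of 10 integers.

[9, 3, 4, 7, 2, 6, 0, 1, 8, 5]

rank→(start, suffix):
  0 → (9, 'a')
  1 → (3, 'abfdcfa')
  2 → (4, 'bfdcfa')
  3 → (7, 'cfa')
  4 → (2, 'dabfdcfa')
  5 → (6, 'dcfa')
  6 → (0, 'dedabfdcfa')
  7 → (1, 'edabfdcfa')
  8 → (8, 'fa')
  9 → (5, 'fdcfa')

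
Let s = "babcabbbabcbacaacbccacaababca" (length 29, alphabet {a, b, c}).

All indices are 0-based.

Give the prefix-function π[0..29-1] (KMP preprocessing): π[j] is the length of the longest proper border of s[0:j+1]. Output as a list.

[0, 0, 1, 0, 0, 1, 1, 1, 2, 3, 4, 1, 2, 0, 0, 0, 0, 1, 0, 0, 0, 0, 0, 0, 1, 2, 3, 4, 5]

π[0] = 0
j=1 s[j]='a': π[1]=0 (border '')
j=2 s[j]='b': π[2]=1 (border 'b')
j=3 s[j]='c': k: 1→0; π[3]=0 (border '')
j=4 s[j]='a': π[4]=0 (border '')
j=5 s[j]='b': π[5]=1 (border 'b')
j=6 s[j]='b': k: 1→0; π[6]=1 (border 'b')
j=7 s[j]='b': k: 1→0; π[7]=1 (border 'b')
j=8 s[j]='a': π[8]=2 (border 'ba')
j=9 s[j]='b': π[9]=3 (border 'bab')
j=10 s[j]='c': π[10]=4 (border 'babc')
j=11 s[j]='b': k: 4→0; π[11]=1 (border 'b')
j=12 s[j]='a': π[12]=2 (border 'ba')
j=13 s[j]='c': k: 2→0; π[13]=0 (border '')
j=14 s[j]='a': π[14]=0 (border '')
j=15 s[j]='a': π[15]=0 (border '')
j=16 s[j]='c': π[16]=0 (border '')
j=17 s[j]='b': π[17]=1 (border 'b')
j=18 s[j]='c': k: 1→0; π[18]=0 (border '')
j=19 s[j]='c': π[19]=0 (border '')
j=20 s[j]='a': π[20]=0 (border '')
j=21 s[j]='c': π[21]=0 (border '')
j=22 s[j]='a': π[22]=0 (border '')
j=23 s[j]='a': π[23]=0 (border '')
j=24 s[j]='b': π[24]=1 (border 'b')
j=25 s[j]='a': π[25]=2 (border 'ba')
j=26 s[j]='b': π[26]=3 (border 'bab')
j=27 s[j]='c': π[27]=4 (border 'babc')
j=28 s[j]='a': π[28]=5 (border 'babca')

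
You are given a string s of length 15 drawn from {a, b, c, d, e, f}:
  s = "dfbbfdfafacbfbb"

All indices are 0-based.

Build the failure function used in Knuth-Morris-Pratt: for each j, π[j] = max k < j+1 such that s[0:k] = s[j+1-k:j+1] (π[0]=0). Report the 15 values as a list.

[0, 0, 0, 0, 0, 1, 2, 0, 0, 0, 0, 0, 0, 0, 0]

π[0] = 0
j=1 s[j]='f': π[1]=0 (border '')
j=2 s[j]='b': π[2]=0 (border '')
j=3 s[j]='b': π[3]=0 (border '')
j=4 s[j]='f': π[4]=0 (border '')
j=5 s[j]='d': π[5]=1 (border 'd')
j=6 s[j]='f': π[6]=2 (border 'df')
j=7 s[j]='a': k: 2→0; π[7]=0 (border '')
j=8 s[j]='f': π[8]=0 (border '')
j=9 s[j]='a': π[9]=0 (border '')
j=10 s[j]='c': π[10]=0 (border '')
j=11 s[j]='b': π[11]=0 (border '')
j=12 s[j]='f': π[12]=0 (border '')
j=13 s[j]='b': π[13]=0 (border '')
j=14 s[j]='b': π[14]=0 (border '')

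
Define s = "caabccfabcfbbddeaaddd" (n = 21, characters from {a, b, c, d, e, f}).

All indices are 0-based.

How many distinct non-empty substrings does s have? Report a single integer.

rank→(start, suffix):
  0 → (1, 'aabccfabcfbbddeaaddd')
  1 → (16, 'aaddd')
  2 → (2, 'abccfabcfbbddeaaddd')
  3 → (7, 'abcfbbddeaaddd')
  4 → (17, 'addd')
  5 → (11, 'bbddeaaddd')
  6 → (3, 'bccfabcfbbddeaaddd')
  7 → (8, 'bcfbbddeaaddd')
  8 → (12, 'bddeaaddd')
  9 → (0, 'caabccfabcfbbddeaaddd')
  10 → (4, 'ccfabcfbbddeaaddd')
  11 → (5, 'cfabcfbbddeaaddd')
  12 → (9, 'cfbbddeaaddd')
  13 → (20, 'd')
  14 → (19, 'dd')
  15 → (18, 'ddd')
  16 → (13, 'ddeaaddd')
  17 → (14, 'deaaddd')
  18 → (15, 'eaaddd')
  19 → (6, 'fabcfbbddeaaddd')
  20 → (10, 'fbbddeaaddd')

SA = [1, 16, 2, 7, 17, 11, 3, 8, 12, 0, 4, 5, 9, 20, 19, 18, 13, 14, 15, 6, 10]
rank  pair      lcp
   1  s[1:],s[16:]  2  'aa'
   2  s[16:],s[2:]  1  'a'
   3  s[2:],s[7:]  3  'abc'
   4  s[7:],s[17:]  1  'a'
   5  s[17:],s[11:]  0  ''
   6  s[11:],s[3:]  1  'b'
   7  s[3:],s[8:]  2  'bc'
   8  s[8:],s[12:]  1  'b'
   9  s[12:],s[0:]  0  ''
  10  s[0:],s[4:]  1  'c'
  11  s[4:],s[5:]  1  'c'
  12  s[5:],s[9:]  2  'cf'
  13  s[9:],s[20:]  0  ''
  14  s[20:],s[19:]  1  'd'
  15  s[19:],s[18:]  2  'dd'
  16  s[18:],s[13:]  2  'dd'
  17  s[13:],s[14:]  1  'd'
  18  s[14:],s[15:]  0  ''
  19  s[15:],s[6:]  0  ''
  20  s[6:],s[10:]  1  'f'

n(n+1)/2 = 21·22/2 = 231
Σ LCP = 0 + 2 + 1 + 3 + 1 + 0 + 1 + 2 + 1 + 0 + 1 + 1 + 2 + 0 + 1 + 2 + 2 + 1 + 0 + 0 + 1 = 22
distinct = 231 − 22 = 209

209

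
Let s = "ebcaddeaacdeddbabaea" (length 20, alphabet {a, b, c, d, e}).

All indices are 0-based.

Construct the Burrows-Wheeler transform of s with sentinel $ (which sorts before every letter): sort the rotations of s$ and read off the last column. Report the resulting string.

rank  rotation               last
    0  $ebcaddeaacdeddbabaea  a
    1  a$ebcaddeaacdeddbabae  e
    2  aacdeddbabaea$ebcadde  e
    3  abaea$ebcaddeaacdeddb  b
    4  acdeddbabaea$ebcaddea  a
    5  addeaacdeddbabaea$ebc  c
    6  aea$ebcaddeaacdeddbab  b
    7  babaea$ebcaddeaacdedd  d
    8  baea$ebcaddeaacdeddba  a
    9  bcaddeaacdeddbabaea$e  e
   10  caddeaacdeddbabaea$eb  b
   11  cdeddbabaea$ebcaddeaa  a
   12  dbabaea$ebcaddeaacded  d
   13  ddbabaea$ebcaddeaacde  e
   14  ddeaacdeddbabaea$ebca  a
   15  deaacdeddbabaea$ebcad  d
   16  deddbabaea$ebcaddeaac  c
   17  ea$ebcaddeaacdeddbaba  a
   18  eaacdeddbabaea$ebcadd  d
   19  ebcaddeaacdeddbabaea$  $
   20  eddbabaea$ebcaddeaacd  d

aeebacbdaebadeadcad$d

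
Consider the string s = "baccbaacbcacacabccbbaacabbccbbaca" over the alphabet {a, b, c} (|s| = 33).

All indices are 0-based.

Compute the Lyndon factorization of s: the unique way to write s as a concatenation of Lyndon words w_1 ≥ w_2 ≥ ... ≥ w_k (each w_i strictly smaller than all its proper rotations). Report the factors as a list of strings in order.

emit factor 1: 'b' (i=0, period=1)
emit factor 2: 'accb' (i=1, period=4)
emit factor 3: 'aacbcacacabccbb' (i=5, period=15)
emit factor 4: 'aacabbccbbac' (i=20, period=12)
emit factor 5: 'a' (i=32, period=1)

["b", "accb", "aacbcacacabccbb", "aacabbccbbac", "a"]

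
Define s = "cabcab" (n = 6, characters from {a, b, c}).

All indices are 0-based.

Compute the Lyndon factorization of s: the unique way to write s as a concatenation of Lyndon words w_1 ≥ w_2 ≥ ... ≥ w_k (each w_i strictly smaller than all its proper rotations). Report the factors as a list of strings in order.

emit factor 1: 'c' (i=0, period=1)
emit factor 2: 'abc' (i=1, period=3)
emit factor 3: 'ab' (i=4, period=2)

["c", "abc", "ab"]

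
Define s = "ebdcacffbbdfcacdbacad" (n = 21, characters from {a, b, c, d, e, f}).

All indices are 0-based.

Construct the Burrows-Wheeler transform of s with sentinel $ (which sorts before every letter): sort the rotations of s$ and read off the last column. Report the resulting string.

rank  rotation                last
    0  $ebdcacffbbdfcacdbacad  d
    1  acad$ebdcacffbbdfcacdb  b
    2  acdbacad$ebdcacffbbdfc  c
    3  acffbbdfcacdbacad$ebdc  c
    4  ad$ebdcacffbbdfcacdbac  c
    5  bacad$ebdcacffbbdfcacd  d
    6  bbdfcacdbacad$ebdcacff  f
    7  bdcacffbbdfcacdbacad$e  e
    8  bdfcacdbacad$ebdcacffb  b
    9  cacdbacad$ebdcacffbbdf  f
   10  cacffbbdfcacdbacad$ebd  d
   11  cad$ebdcacffbbdfcacdba  a
   12  cdbacad$ebdcacffbbdfca  a
   13  cffbbdfcacdbacad$ebdca  a
   14  d$ebdcacffbbdfcacdbaca  a
   15  dbacad$ebdcacffbbdfcac  c
   16  dcacffbbdfcacdbacad$eb  b
   17  dfcacdbacad$ebdcacffbb  b
   18  ebdcacffbbdfcacdbacad$  $
   19  fbbdfcacdbacad$ebdcacf  f
   20  fcacdbacad$ebdcacffbbd  d
   21  ffbbdfcacdbacad$ebdcac  c

dbcccdfebfdaaaacbb$fdc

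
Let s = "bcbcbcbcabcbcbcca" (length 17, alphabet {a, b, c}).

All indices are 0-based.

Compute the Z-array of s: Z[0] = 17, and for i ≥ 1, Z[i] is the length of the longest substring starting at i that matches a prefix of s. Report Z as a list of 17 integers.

[17, 0, 6, 0, 4, 0, 2, 0, 0, 6, 0, 4, 0, 2, 0, 0, 0]

Z[0]=17
i=1: outside box; Z[1]=0
i=2: outside box; Z[2]=6 extend→box=[2,8)
i=3: min(r-i=5, Z[1]=0)=0; Z[3]=0
i=4: min(r-i=4, Z[2]=6)=4; Z[4]=4
i=5: min(r-i=3, Z[3]=0)=0; Z[5]=0
i=6: min(r-i=2, Z[4]=4)=2; Z[6]=2
i=7: min(r-i=1, Z[5]=0)=0; Z[7]=0
i=8: outside box; Z[8]=0
i=9: outside box; Z[9]=6 extend→box=[9,15)
i=10: min(r-i=5, Z[1]=0)=0; Z[10]=0
i=11: min(r-i=4, Z[2]=6)=4; Z[11]=4
i=12: min(r-i=3, Z[3]=0)=0; Z[12]=0
i=13: min(r-i=2, Z[4]=4)=2; Z[13]=2
i=14: min(r-i=1, Z[5]=0)=0; Z[14]=0
i=15: outside box; Z[15]=0
i=16: outside box; Z[16]=0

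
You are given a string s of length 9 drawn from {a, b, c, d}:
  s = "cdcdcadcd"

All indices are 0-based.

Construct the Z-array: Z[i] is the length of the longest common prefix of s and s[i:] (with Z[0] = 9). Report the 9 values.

Z[0]=9
i=1: i≥r, start 0; Z[1]=0
i=2: i≥r, start 0; Z[2]=3 extend→box=[2,5)
i=3: min(r-i=2, Z[1]=0)=0; Z[3]=0
i=4: min(r-i=1, Z[2]=3)=1; Z[4]=1
i=5: i≥r, start 0; Z[5]=0
i=6: i≥r, start 0; Z[6]=0
i=7: i≥r, start 0; Z[7]=2 extend→box=[7,9)
i=8: min(r-i=1, Z[1]=0)=0; Z[8]=0

[9, 0, 3, 0, 1, 0, 0, 2, 0]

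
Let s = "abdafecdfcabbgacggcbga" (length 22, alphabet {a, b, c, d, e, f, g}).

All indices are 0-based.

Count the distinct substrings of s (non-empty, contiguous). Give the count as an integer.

234

rank | idx | suffix
   0 |  21 | a
   1 |  10 | abbgacggcbga
   2 |   0 | abdafecdfcabbgacggcbga
   3 |  14 | acggcbga
   4 |   3 | afecdfcabbgacggcbga
   5 |  11 | bbgacggcbga
   6 |   1 | bdafecdfcabbgacggcbga
   7 |  19 | bga
   8 |  12 | bgacggcbga
   9 |   9 | cabbgacggcbga
  10 |  18 | cbga
  11 |   6 | cdfcabbgacggcbga
  12 |  15 | cggcbga
  13 |   2 | dafecdfcabbgacggcbga
  14 |   7 | dfcabbgacggcbga
  15 |   5 | ecdfcabbgacggcbga
  16 |   8 | fcabbgacggcbga
  17 |   4 | fecdfcabbgacggcbga
  18 |  20 | ga
  19 |  13 | gacggcbga
  20 |  17 | gcbga
  21 |  16 | ggcbga

SA = [21, 10, 0, 14, 3, 11, 1, 19, 12, 9, 18, 6, 15, 2, 7, 5, 8, 4, 20, 13, 17, 16]
i: (SA[i-1],SA[i]) lcp shared
  1: (21,10) 1 'a'
  2: (10,0) 2 'ab'
  3: (0,14) 1 'a'
  4: (14,3) 1 'a'
  5: (3,11) 0 ''
  6: (11,1) 1 'b'
  7: (1,19) 1 'b'
  8: (19,12) 3 'bga'
  9: (12,9) 0 ''
  10: (9,18) 1 'c'
  11: (18,6) 1 'c'
  12: (6,15) 1 'c'
  13: (15,2) 0 ''
  14: (2,7) 1 'd'
  15: (7,5) 0 ''
  16: (5,8) 0 ''
  17: (8,4) 1 'f'
  18: (4,20) 0 ''
  19: (20,13) 2 'ga'
  20: (13,17) 1 'g'
  21: (17,16) 1 'g'

n(n+1)/2 = 22·23/2 = 253
Σ LCP = 0 + 1 + 2 + 1 + 1 + 0 + 1 + 1 + 3 + 0 + 1 + 1 + 1 + 0 + 1 + 0 + 0 + 1 + 0 + 2 + 1 + 1 = 19
distinct = 253 − 19 = 234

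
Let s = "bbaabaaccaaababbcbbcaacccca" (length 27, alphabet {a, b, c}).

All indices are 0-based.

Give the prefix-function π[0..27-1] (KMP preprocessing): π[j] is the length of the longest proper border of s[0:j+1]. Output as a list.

π[0] = 0
j=1 s[j]='b': π[1]=1 (border 'b')
j=2 s[j]='a': k: 1→0; π[2]=0 (border '')
j=3 s[j]='a': π[3]=0 (border '')
j=4 s[j]='b': π[4]=1 (border 'b')
j=5 s[j]='a': k: 1→0; π[5]=0 (border '')
j=6 s[j]='a': π[6]=0 (border '')
j=7 s[j]='c': π[7]=0 (border '')
j=8 s[j]='c': π[8]=0 (border '')
j=9 s[j]='a': π[9]=0 (border '')
j=10 s[j]='a': π[10]=0 (border '')
j=11 s[j]='a': π[11]=0 (border '')
j=12 s[j]='b': π[12]=1 (border 'b')
j=13 s[j]='a': k: 1→0; π[13]=0 (border '')
j=14 s[j]='b': π[14]=1 (border 'b')
j=15 s[j]='b': π[15]=2 (border 'bb')
j=16 s[j]='c': k: 2→1→0; π[16]=0 (border '')
j=17 s[j]='b': π[17]=1 (border 'b')
j=18 s[j]='b': π[18]=2 (border 'bb')
j=19 s[j]='c': k: 2→1→0; π[19]=0 (border '')
j=20 s[j]='a': π[20]=0 (border '')
j=21 s[j]='a': π[21]=0 (border '')
j=22 s[j]='c': π[22]=0 (border '')
j=23 s[j]='c': π[23]=0 (border '')
j=24 s[j]='c': π[24]=0 (border '')
j=25 s[j]='c': π[25]=0 (border '')
j=26 s[j]='a': π[26]=0 (border '')

[0, 1, 0, 0, 1, 0, 0, 0, 0, 0, 0, 0, 1, 0, 1, 2, 0, 1, 2, 0, 0, 0, 0, 0, 0, 0, 0]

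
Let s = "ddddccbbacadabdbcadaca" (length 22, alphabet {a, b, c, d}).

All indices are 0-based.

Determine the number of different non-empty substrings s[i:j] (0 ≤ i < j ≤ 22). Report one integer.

223

rank | idx | suffix
   0 |  21 | a
   1 |  12 | abdbcadaca
   2 |  19 | aca
   3 |   8 | acadabdbcadaca
   4 |  10 | adabdbcadaca
   5 |  17 | adaca
   6 |   7 | bacadabdbcadaca
   7 |   6 | bbacadabdbcadaca
   8 |  15 | bcadaca
   9 |  13 | bdbcadaca
  10 |  20 | ca
  11 |   9 | cadabdbcadaca
  12 |  16 | cadaca
  13 |   5 | cbbacadabdbcadaca
  14 |   4 | ccbbacadabdbcadaca
  15 |  11 | dabdbcadaca
  16 |  18 | daca
  17 |  14 | dbcadaca
  18 |   3 | dccbbacadabdbcadaca
  19 |   2 | ddccbbacadabdbcadaca
  20 |   1 | dddccbbacadabdbcadaca
  21 |   0 | ddddccbbacadabdbcadaca

SA = [21, 12, 19, 8, 10, 17, 7, 6, 15, 13, 20, 9, 16, 5, 4, 11, 18, 14, 3, 2, 1, 0]
[i] adj suffixes → lcp
  [1] 21/12 → 1 ('a')
  [2] 12/19 → 1 ('a')
  [3] 19/8 → 3 ('aca')
  [4] 8/10 → 1 ('a')
  [5] 10/17 → 3 ('ada')
  [6] 17/7 → 0 ('')
  [7] 7/6 → 1 ('b')
  [8] 6/15 → 1 ('b')
  [9] 15/13 → 1 ('b')
  [10] 13/20 → 0 ('')
  [11] 20/9 → 2 ('ca')
  [12] 9/16 → 4 ('cada')
  [13] 16/5 → 1 ('c')
  [14] 5/4 → 1 ('c')
  [15] 4/11 → 0 ('')
  [16] 11/18 → 2 ('da')
  [17] 18/14 → 1 ('d')
  [18] 14/3 → 1 ('d')
  [19] 3/2 → 1 ('d')
  [20] 2/1 → 2 ('dd')
  [21] 1/0 → 3 ('ddd')

n(n+1)/2 = 22·23/2 = 253
Σ LCP = 0 + 1 + 1 + 3 + 1 + 3 + 0 + 1 + 1 + 1 + 0 + 2 + 4 + 1 + 1 + 0 + 2 + 1 + 1 + 1 + 2 + 3 = 30
distinct = 253 − 30 = 223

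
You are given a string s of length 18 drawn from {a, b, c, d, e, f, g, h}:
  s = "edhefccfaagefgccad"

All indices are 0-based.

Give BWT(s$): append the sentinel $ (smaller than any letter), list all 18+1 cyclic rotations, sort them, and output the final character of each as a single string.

rank  rotation             last
    0  $edhefccfaagefgccad  d
    1  aagefgccad$edhefccf  f
    2  ad$edhefccfaagefgcc  c
    3  agefgccad$edhefccfa  a
    4  cad$edhefccfaagefgc  c
    5  ccad$edhefccfaagefg  g
    6  ccfaagefgccad$edhef  f
    7  cfaagefgccad$edhefc  c
    8  d$edhefccfaagefgcca  a
    9  dhefccfaagefgccad$e  e
   10  edhefccfaagefgccad$  $
   11  efccfaagefgccad$edh  h
   12  efgccad$edhefccfaag  g
   13  faagefgccad$edhefcc  c
   14  fccfaagefgccad$edhe  e
   15  fgccad$edhefccfaage  e
   16  gccad$edhefccfaagef  f
   17  gefgccad$edhefccfaa  a
   18  hefccfaagefgccad$ed  d

dfcacgfcae$hgceefad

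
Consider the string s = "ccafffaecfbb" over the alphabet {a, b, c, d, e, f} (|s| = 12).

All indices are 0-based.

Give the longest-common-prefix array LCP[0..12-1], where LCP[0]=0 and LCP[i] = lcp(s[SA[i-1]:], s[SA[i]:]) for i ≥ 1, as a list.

sorted suffixes:
  #0 SA[0]=6  'aecfbb'
  #1 SA[1]=2  'afffaecfbb'
  #2 SA[2]=11  'b'
  #3 SA[3]=10  'bb'
  #4 SA[4]=1  'cafffaecfbb'
  #5 SA[5]=0  'ccafffaecfbb'
  #6 SA[6]=8  'cfbb'
  #7 SA[7]=7  'ecfbb'
  #8 SA[8]=5  'faecfbb'
  #9 SA[9]=9  'fbb'
  #10 SA[10]=4  'ffaecfbb'
  #11 SA[11]=3  'fffaecfbb'

SA = [6, 2, 11, 10, 1, 0, 8, 7, 5, 9, 4, 3]
i: (SA[i-1],SA[i]) lcp shared
  1: (6,2) 1 'a'
  2: (2,11) 0 ''
  3: (11,10) 1 'b'
  4: (10,1) 0 ''
  5: (1,0) 1 'c'
  6: (0,8) 1 'c'
  7: (8,7) 0 ''
  8: (7,5) 0 ''
  9: (5,9) 1 'f'
  10: (9,4) 1 'f'
  11: (4,3) 2 'ff'

[0, 1, 0, 1, 0, 1, 1, 0, 0, 1, 1, 2]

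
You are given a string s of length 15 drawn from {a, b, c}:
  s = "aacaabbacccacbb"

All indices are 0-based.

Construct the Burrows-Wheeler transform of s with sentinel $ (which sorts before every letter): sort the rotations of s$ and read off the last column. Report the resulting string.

bc$aacbbbcaacaca

rank  rotation          last
    0  $aacaabbacccacbb  b
    1  aabbacccacbb$aac  c
    2  aacaabbacccacbb$  $
    3  abbacccacbb$aaca  a
    4  acaabbacccacbb$a  a
    5  acbb$aacaabbaccc  c
    6  acccacbb$aacaabb  b
    7  b$aacaabbacccacb  b
    8  bacccacbb$aacaab  b
    9  bb$aacaabbacccac  c
   10  bbacccacbb$aacaa  a
   11  caabbacccacbb$aa  a
   12  cacbb$aacaabbacc  c
   13  cbb$aacaabbaccca  a
   14  ccacbb$aacaabbac  c
   15  cccacbb$aacaabba  a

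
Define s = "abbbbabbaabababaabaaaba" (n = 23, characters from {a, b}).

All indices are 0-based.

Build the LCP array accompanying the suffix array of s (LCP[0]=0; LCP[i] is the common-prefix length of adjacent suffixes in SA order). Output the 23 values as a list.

rank→(start, suffix):
  0 → (22, 'a')
  1 → (18, 'aaaba')
  2 → (19, 'aaba')
  3 → (15, 'aabaaaba')
  4 → (8, 'aabababaabaaaba')
  5 → (20, 'aba')
  6 → (16, 'abaaaba')
  7 → (13, 'abaabaaaba')
  8 → (11, 'ababaabaaaba')
  9 → (9, 'abababaabaaaba')
  10 → (5, 'abbaabababaabaaaba')
  11 → (0, 'abbbbabbaabababaabaaaba')
  12 → (21, 'ba')
  13 → (17, 'baaaba')
  14 → (14, 'baabaaaba')
  15 → (7, 'baabababaabaaaba')
  16 → (12, 'babaabaaaba')
  17 → (10, 'bababaabaaaba')
  18 → (4, 'babbaabababaabaaaba')
  19 → (6, 'bbaabababaabaaaba')
  20 → (3, 'bbabbaabababaabaaaba')
  21 → (2, 'bbbabbaabababaabaaaba')
  22 → (1, 'bbbbabbaabababaabaaaba')

SA = [22, 18, 19, 15, 8, 20, 16, 13, 11, 9, 5, 0, 21, 17, 14, 7, 12, 10, 4, 6, 3, 2, 1]
rank  pair      lcp
   1  s[22:],s[18:]  1  'a'
   2  s[18:],s[19:]  2  'aa'
   3  s[19:],s[15:]  4  'aaba'
   4  s[15:],s[8:]  4  'aaba'
   5  s[8:],s[20:]  1  'a'
   6  s[20:],s[16:]  3  'aba'
   7  s[16:],s[13:]  4  'abaa'
   8  s[13:],s[11:]  3  'aba'
   9  s[11:],s[9:]  5  'ababa'
  10  s[9:],s[5:]  2  'ab'
  11  s[5:],s[0:]  3  'abb'
  12  s[0:],s[21:]  0  ''
  13  s[21:],s[17:]  2  'ba'
  14  s[17:],s[14:]  3  'baa'
  15  s[14:],s[7:]  5  'baaba'
  16  s[7:],s[12:]  2  'ba'
  17  s[12:],s[10:]  4  'baba'
  18  s[10:],s[4:]  3  'bab'
  19  s[4:],s[6:]  1  'b'
  20  s[6:],s[3:]  3  'bba'
  21  s[3:],s[2:]  2  'bb'
  22  s[2:],s[1:]  3  'bbb'

[0, 1, 2, 4, 4, 1, 3, 4, 3, 5, 2, 3, 0, 2, 3, 5, 2, 4, 3, 1, 3, 2, 3]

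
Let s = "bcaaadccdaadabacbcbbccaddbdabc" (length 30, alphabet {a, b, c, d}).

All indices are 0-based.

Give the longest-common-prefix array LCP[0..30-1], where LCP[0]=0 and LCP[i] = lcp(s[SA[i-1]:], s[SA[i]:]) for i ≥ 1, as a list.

[0, 2, 3, 1, 2, 1, 1, 2, 2, 0, 1, 1, 2, 2, 2, 1, 0, 1, 2, 1, 2, 1, 2, 1, 0, 2, 3, 1, 1, 1]

rank | idx | suffix
   0 |   2 | aaadccdaadabacbcbbccaddbdabc
   1 |   9 | aadabacbcbbccaddbdabc
   2 |   3 | aadccdaadabacbcbbccaddbdabc
   3 |  12 | abacbcbbccaddbdabc
   4 |  27 | abc
   5 |  14 | acbcbbccaddbdabc
   6 |  10 | adabacbcbbccaddbdabc
   7 |   4 | adccdaadabacbcbbccaddbdabc
   8 |  22 | addbdabc
   9 |  13 | bacbcbbccaddbdabc
  10 |  18 | bbccaddbdabc
  11 |  28 | bc
  12 |   0 | bcaaadccdaadabacbcbbccaddbdabc
  13 |  16 | bcbbccaddbdabc
  14 |  19 | bccaddbdabc
  15 |  25 | bdabc
  16 |  29 | c
  17 |   1 | caaadccdaadabacbcbbccaddbdabc
  18 |  21 | caddbdabc
  19 |  17 | cbbccaddbdabc
  20 |  15 | cbcbbccaddbdabc
  21 |  20 | ccaddbdabc
  22 |   6 | ccdaadabacbcbbccaddbdabc
  23 |   7 | cdaadabacbcbbccaddbdabc
  24 |   8 | daadabacbcbbccaddbdabc
  25 |  11 | dabacbcbbccaddbdabc
  26 |  26 | dabc
  27 |  24 | dbdabc
  28 |   5 | dccdaadabacbcbbccaddbdabc
  29 |  23 | ddbdabc

SA = [2, 9, 3, 12, 27, 14, 10, 4, 22, 13, 18, 28, 0, 16, 19, 25, 29, 1, 21, 17, 15, 20, 6, 7, 8, 11, 26, 24, 5, 23]
rank  pair      lcp
   1  s[2:],s[9:]  2  'aa'
   2  s[9:],s[3:]  3  'aad'
   3  s[3:],s[12:]  1  'a'
   4  s[12:],s[27:]  2  'ab'
   5  s[27:],s[14:]  1  'a'
   6  s[14:],s[10:]  1  'a'
   7  s[10:],s[4:]  2  'ad'
   8  s[4:],s[22:]  2  'ad'
   9  s[22:],s[13:]  0  ''
  10  s[13:],s[18:]  1  'b'
  11  s[18:],s[28:]  1  'b'
  12  s[28:],s[0:]  2  'bc'
  13  s[0:],s[16:]  2  'bc'
  14  s[16:],s[19:]  2  'bc'
  15  s[19:],s[25:]  1  'b'
  16  s[25:],s[29:]  0  ''
  17  s[29:],s[1:]  1  'c'
  18  s[1:],s[21:]  2  'ca'
  19  s[21:],s[17:]  1  'c'
  20  s[17:],s[15:]  2  'cb'
  21  s[15:],s[20:]  1  'c'
  22  s[20:],s[6:]  2  'cc'
  23  s[6:],s[7:]  1  'c'
  24  s[7:],s[8:]  0  ''
  25  s[8:],s[11:]  2  'da'
  26  s[11:],s[26:]  3  'dab'
  27  s[26:],s[24:]  1  'd'
  28  s[24:],s[5:]  1  'd'
  29  s[5:],s[23:]  1  'd'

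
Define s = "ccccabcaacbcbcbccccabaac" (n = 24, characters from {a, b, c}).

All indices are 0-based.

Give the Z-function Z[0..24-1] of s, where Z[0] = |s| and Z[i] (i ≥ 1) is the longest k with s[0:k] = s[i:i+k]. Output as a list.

[24, 3, 2, 1, 0, 0, 1, 0, 0, 1, 0, 1, 0, 1, 0, 6, 3, 2, 1, 0, 0, 0, 0, 1]

Z[0]=24
i=1: i≥r, start 0; Z[1]=3 grow→box=[1,4)
i=2: min(r-i=2, Z[1]=3)=2; Z[2]=2
i=3: min(r-i=1, Z[2]=2)=1; Z[3]=1
i=4: i≥r, start 0; Z[4]=0
i=5: i≥r, start 0; Z[5]=0
i=6: i≥r, start 0; Z[6]=1 grow→box=[6,7)
i=7: i≥r, start 0; Z[7]=0
i=8: i≥r, start 0; Z[8]=0
i=9: i≥r, start 0; Z[9]=1 grow→box=[9,10)
i=10: i≥r, start 0; Z[10]=0
i=11: i≥r, start 0; Z[11]=1 grow→box=[11,12)
i=12: i≥r, start 0; Z[12]=0
i=13: i≥r, start 0; Z[13]=1 grow→box=[13,14)
i=14: i≥r, start 0; Z[14]=0
i=15: i≥r, start 0; Z[15]=6 grow→box=[15,21)
i=16: min(r-i=5, Z[1]=3)=3; Z[16]=3
i=17: min(r-i=4, Z[2]=2)=2; Z[17]=2
i=18: min(r-i=3, Z[3]=1)=1; Z[18]=1
i=19: min(r-i=2, Z[4]=0)=0; Z[19]=0
i=20: min(r-i=1, Z[5]=0)=0; Z[20]=0
i=21: i≥r, start 0; Z[21]=0
i=22: i≥r, start 0; Z[22]=0
i=23: i≥r, start 0; Z[23]=1 grow→box=[23,24)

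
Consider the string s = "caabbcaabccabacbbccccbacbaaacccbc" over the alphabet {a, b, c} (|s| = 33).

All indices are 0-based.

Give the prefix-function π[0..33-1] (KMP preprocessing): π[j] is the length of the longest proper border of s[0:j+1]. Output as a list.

π[0] = 0
j=1 s[j]='a': π[1]=0 (border '')
j=2 s[j]='a': π[2]=0 (border '')
j=3 s[j]='b': π[3]=0 (border '')
j=4 s[j]='b': π[4]=0 (border '')
j=5 s[j]='c': π[5]=1 (border 'c')
j=6 s[j]='a': π[6]=2 (border 'ca')
j=7 s[j]='a': π[7]=3 (border 'caa')
j=8 s[j]='b': π[8]=4 (border 'caab')
j=9 s[j]='c': k: 4→0; π[9]=1 (border 'c')
j=10 s[j]='c': k: 1→0; π[10]=1 (border 'c')
j=11 s[j]='a': π[11]=2 (border 'ca')
j=12 s[j]='b': k: 2→0; π[12]=0 (border '')
j=13 s[j]='a': π[13]=0 (border '')
j=14 s[j]='c': π[14]=1 (border 'c')
j=15 s[j]='b': k: 1→0; π[15]=0 (border '')
j=16 s[j]='b': π[16]=0 (border '')
j=17 s[j]='c': π[17]=1 (border 'c')
j=18 s[j]='c': k: 1→0; π[18]=1 (border 'c')
j=19 s[j]='c': k: 1→0; π[19]=1 (border 'c')
j=20 s[j]='c': k: 1→0; π[20]=1 (border 'c')
j=21 s[j]='b': k: 1→0; π[21]=0 (border '')
j=22 s[j]='a': π[22]=0 (border '')
j=23 s[j]='c': π[23]=1 (border 'c')
j=24 s[j]='b': k: 1→0; π[24]=0 (border '')
j=25 s[j]='a': π[25]=0 (border '')
j=26 s[j]='a': π[26]=0 (border '')
j=27 s[j]='a': π[27]=0 (border '')
j=28 s[j]='c': π[28]=1 (border 'c')
j=29 s[j]='c': k: 1→0; π[29]=1 (border 'c')
j=30 s[j]='c': k: 1→0; π[30]=1 (border 'c')
j=31 s[j]='b': k: 1→0; π[31]=0 (border '')
j=32 s[j]='c': π[32]=1 (border 'c')

[0, 0, 0, 0, 0, 1, 2, 3, 4, 1, 1, 2, 0, 0, 1, 0, 0, 1, 1, 1, 1, 0, 0, 1, 0, 0, 0, 0, 1, 1, 1, 0, 1]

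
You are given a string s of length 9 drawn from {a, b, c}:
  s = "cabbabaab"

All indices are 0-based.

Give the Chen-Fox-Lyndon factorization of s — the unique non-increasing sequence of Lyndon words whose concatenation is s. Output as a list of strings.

["c", "abb", "ab", "aab"]

emit factor 1: 'c' (i=0, period=1)
emit factor 2: 'abb' (i=1, period=3)
emit factor 3: 'ab' (i=4, period=2)
emit factor 4: 'aab' (i=6, period=3)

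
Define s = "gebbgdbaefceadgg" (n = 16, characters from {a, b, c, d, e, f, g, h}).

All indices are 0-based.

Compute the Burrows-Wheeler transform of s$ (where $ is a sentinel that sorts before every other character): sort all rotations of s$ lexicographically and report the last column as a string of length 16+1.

rank  rotation           last
    0  $gebbgdbaefceadgg  g
    1  adgg$gebbgdbaefce  e
    2  aefceadgg$gebbgdb  b
    3  baefceadgg$gebbgd  d
    4  bbgdbaefceadgg$ge  e
    5  bgdbaefceadgg$geb  b
    6  ceadgg$gebbgdbaef  f
    7  dbaefceadgg$gebbg  g
    8  dgg$gebbgdbaefcea  a
    9  eadgg$gebbgdbaefc  c
   10  ebbgdbaefceadgg$g  g
   11  efceadgg$gebbgdba  a
   12  fceadgg$gebbgdbae  e
   13  g$gebbgdbaefceadg  g
   14  gdbaefceadgg$gebb  b
   15  gebbgdbaefceadgg$  $
   16  gg$gebbgdbaefcead  d

gebdebfgacgaegb$d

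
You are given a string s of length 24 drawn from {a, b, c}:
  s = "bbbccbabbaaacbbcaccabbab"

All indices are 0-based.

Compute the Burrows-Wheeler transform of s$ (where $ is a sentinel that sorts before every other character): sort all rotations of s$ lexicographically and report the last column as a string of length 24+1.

bbabbcacabbcaa$cbbbcbcaab

rank  rotation                   last
    0  $bbbccbabbaaacbbcaccabbab  b
    1  aaacbbcaccabbab$bbbccbabb  b
    2  aacbbcaccabbab$bbbccbabba  a
    3  ab$bbbccbabbaaacbbcaccabb  b
    4  abbaaacbbcaccabbab$bbbccb  b
    5  abbab$bbbccbabbaaacbbcacc  c
    6  acbbcaccabbab$bbbccbabbaa  a
    7  accabbab$bbbccbabbaaacbbc  c
    8  b$bbbccbabbaaacbbcaccabba  a
    9  baaacbbcaccabbab$bbbccbab  b
   10  bab$bbbccbabbaaacbbcaccab  b
   11  babbaaacbbcaccabbab$bbbcc  c
   12  bbaaacbbcaccabbab$bbbccba  a
   13  bbab$bbbccbabbaaacbbcacca  a
   14  bbbccbabbaaacbbcaccabbab$  $
   15  bbcaccabbab$bbbccbabbaaac  c
   16  bbccbabbaaacbbcaccabbab$b  b
   17  bcaccabbab$bbbccbabbaaacb  b
   18  bccbabbaaacbbcaccabbab$bb  b
   19  cabbab$bbbccbabbaaacbbcac  c
   20  caccabbab$bbbccbabbaaacbb  b
   21  cbabbaaacbbcaccabbab$bbbc  c
   22  cbbcaccabbab$bbbccbabbaaa  a
   23  ccabbab$bbbccbabbaaacbbca  a
   24  ccbabbaaacbbcaccabbab$bbb  b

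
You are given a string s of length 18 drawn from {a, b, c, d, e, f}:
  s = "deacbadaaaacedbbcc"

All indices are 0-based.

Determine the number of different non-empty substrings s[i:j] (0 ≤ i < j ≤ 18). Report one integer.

rank→(start, suffix):
  0 → (7, 'aaaacedbbcc')
  1 → (8, 'aaacedbbcc')
  2 → (9, 'aacedbbcc')
  3 → (2, 'acbadaaaacedbbcc')
  4 → (10, 'acedbbcc')
  5 → (5, 'adaaaacedbbcc')
  6 → (4, 'badaaaacedbbcc')
  7 → (14, 'bbcc')
  8 → (15, 'bcc')
  9 → (17, 'c')
  10 → (3, 'cbadaaaacedbbcc')
  11 → (16, 'cc')
  12 → (11, 'cedbbcc')
  13 → (6, 'daaaacedbbcc')
  14 → (13, 'dbbcc')
  15 → (0, 'deacbadaaaacedbbcc')
  16 → (1, 'eacbadaaaacedbbcc')
  17 → (12, 'edbbcc')

SA = [7, 8, 9, 2, 10, 5, 4, 14, 15, 17, 3, 16, 11, 6, 13, 0, 1, 12]
rank  pair      lcp
   1  s[7:],s[8:]  3  'aaa'
   2  s[8:],s[9:]  2  'aa'
   3  s[9:],s[2:]  1  'a'
   4  s[2:],s[10:]  2  'ac'
   5  s[10:],s[5:]  1  'a'
   6  s[5:],s[4:]  0  ''
   7  s[4:],s[14:]  1  'b'
   8  s[14:],s[15:]  1  'b'
   9  s[15:],s[17:]  0  ''
  10  s[17:],s[3:]  1  'c'
  11  s[3:],s[16:]  1  'c'
  12  s[16:],s[11:]  1  'c'
  13  s[11:],s[6:]  0  ''
  14  s[6:],s[13:]  1  'd'
  15  s[13:],s[0:]  1  'd'
  16  s[0:],s[1:]  0  ''
  17  s[1:],s[12:]  1  'e'

n(n+1)/2 = 18·19/2 = 171
Σ LCP = 0 + 3 + 2 + 1 + 2 + 1 + 0 + 1 + 1 + 0 + 1 + 1 + 1 + 0 + 1 + 1 + 0 + 1 = 17
distinct = 171 − 17 = 154

154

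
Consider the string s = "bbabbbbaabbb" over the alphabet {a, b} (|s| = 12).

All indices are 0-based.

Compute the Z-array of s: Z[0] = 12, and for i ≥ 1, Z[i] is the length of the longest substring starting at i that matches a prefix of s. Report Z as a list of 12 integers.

[12, 1, 0, 2, 2, 3, 1, 0, 0, 2, 2, 1]

Z[0]=12
i=1: fresh scan; Z[1]=1 extend→box=[1,2)
i=2: fresh scan; Z[2]=0
i=3: fresh scan; Z[3]=2 extend→box=[3,5)
i=4: min(r-i=1, Z[1]=1)=1; Z[4]=2 extend→box=[4,6)
i=5: min(r-i=1, Z[1]=1)=1; Z[5]=3 extend→box=[5,8)
i=6: min(r-i=2, Z[1]=1)=1; Z[6]=1
i=7: min(r-i=1, Z[2]=0)=0; Z[7]=0
i=8: fresh scan; Z[8]=0
i=9: fresh scan; Z[9]=2 extend→box=[9,11)
i=10: min(r-i=1, Z[1]=1)=1; Z[10]=2 extend→box=[10,12)
i=11: min(r-i=1, Z[1]=1)=1; Z[11]=1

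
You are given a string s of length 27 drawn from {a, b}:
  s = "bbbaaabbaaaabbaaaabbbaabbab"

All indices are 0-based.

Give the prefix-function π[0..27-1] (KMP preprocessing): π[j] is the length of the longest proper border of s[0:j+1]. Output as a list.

π[0] = 0
j=1 s[j]='b': π[1]=1 (border 'b')
j=2 s[j]='b': π[2]=2 (border 'bb')
j=3 s[j]='a': k: 2→1→0; π[3]=0 (border '')
j=4 s[j]='a': π[4]=0 (border '')
j=5 s[j]='a': π[5]=0 (border '')
j=6 s[j]='b': π[6]=1 (border 'b')
j=7 s[j]='b': π[7]=2 (border 'bb')
j=8 s[j]='a': k: 2→1→0; π[8]=0 (border '')
j=9 s[j]='a': π[9]=0 (border '')
j=10 s[j]='a': π[10]=0 (border '')
j=11 s[j]='a': π[11]=0 (border '')
j=12 s[j]='b': π[12]=1 (border 'b')
j=13 s[j]='b': π[13]=2 (border 'bb')
j=14 s[j]='a': k: 2→1→0; π[14]=0 (border '')
j=15 s[j]='a': π[15]=0 (border '')
j=16 s[j]='a': π[16]=0 (border '')
j=17 s[j]='a': π[17]=0 (border '')
j=18 s[j]='b': π[18]=1 (border 'b')
j=19 s[j]='b': π[19]=2 (border 'bb')
j=20 s[j]='b': π[20]=3 (border 'bbb')
j=21 s[j]='a': π[21]=4 (border 'bbba')
j=22 s[j]='a': π[22]=5 (border 'bbbaa')
j=23 s[j]='b': k: 5→0; π[23]=1 (border 'b')
j=24 s[j]='b': π[24]=2 (border 'bb')
j=25 s[j]='a': k: 2→1→0; π[25]=0 (border '')
j=26 s[j]='b': π[26]=1 (border 'b')

[0, 1, 2, 0, 0, 0, 1, 2, 0, 0, 0, 0, 1, 2, 0, 0, 0, 0, 1, 2, 3, 4, 5, 1, 2, 0, 1]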